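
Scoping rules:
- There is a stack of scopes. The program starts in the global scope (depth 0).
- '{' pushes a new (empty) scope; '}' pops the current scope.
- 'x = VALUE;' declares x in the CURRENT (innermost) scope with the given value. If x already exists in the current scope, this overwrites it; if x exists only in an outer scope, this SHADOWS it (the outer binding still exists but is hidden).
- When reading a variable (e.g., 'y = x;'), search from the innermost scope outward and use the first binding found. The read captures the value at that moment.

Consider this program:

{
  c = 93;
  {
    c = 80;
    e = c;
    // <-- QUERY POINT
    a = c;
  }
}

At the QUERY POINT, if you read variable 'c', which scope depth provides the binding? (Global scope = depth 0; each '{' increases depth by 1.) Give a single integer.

Answer: 2

Derivation:
Step 1: enter scope (depth=1)
Step 2: declare c=93 at depth 1
Step 3: enter scope (depth=2)
Step 4: declare c=80 at depth 2
Step 5: declare e=(read c)=80 at depth 2
Visible at query point: c=80 e=80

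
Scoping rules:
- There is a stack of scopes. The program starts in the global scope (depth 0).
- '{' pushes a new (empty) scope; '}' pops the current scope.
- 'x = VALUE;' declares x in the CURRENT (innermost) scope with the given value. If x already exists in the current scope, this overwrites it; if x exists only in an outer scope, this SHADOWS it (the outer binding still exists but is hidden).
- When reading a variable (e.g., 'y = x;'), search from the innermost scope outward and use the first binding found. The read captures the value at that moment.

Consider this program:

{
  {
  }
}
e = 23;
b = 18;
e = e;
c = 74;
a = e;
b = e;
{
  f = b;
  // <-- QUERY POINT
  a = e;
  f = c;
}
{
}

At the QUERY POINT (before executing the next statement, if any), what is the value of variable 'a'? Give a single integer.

Step 1: enter scope (depth=1)
Step 2: enter scope (depth=2)
Step 3: exit scope (depth=1)
Step 4: exit scope (depth=0)
Step 5: declare e=23 at depth 0
Step 6: declare b=18 at depth 0
Step 7: declare e=(read e)=23 at depth 0
Step 8: declare c=74 at depth 0
Step 9: declare a=(read e)=23 at depth 0
Step 10: declare b=(read e)=23 at depth 0
Step 11: enter scope (depth=1)
Step 12: declare f=(read b)=23 at depth 1
Visible at query point: a=23 b=23 c=74 e=23 f=23

Answer: 23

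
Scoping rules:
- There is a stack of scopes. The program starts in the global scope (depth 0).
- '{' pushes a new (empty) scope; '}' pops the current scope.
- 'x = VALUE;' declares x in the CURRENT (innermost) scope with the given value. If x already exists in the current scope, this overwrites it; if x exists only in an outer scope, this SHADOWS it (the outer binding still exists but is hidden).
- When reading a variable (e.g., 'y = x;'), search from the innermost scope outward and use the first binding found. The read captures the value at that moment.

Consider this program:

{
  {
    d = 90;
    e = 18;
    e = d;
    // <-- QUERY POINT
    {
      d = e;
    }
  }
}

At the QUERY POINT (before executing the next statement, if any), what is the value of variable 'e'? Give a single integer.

Step 1: enter scope (depth=1)
Step 2: enter scope (depth=2)
Step 3: declare d=90 at depth 2
Step 4: declare e=18 at depth 2
Step 5: declare e=(read d)=90 at depth 2
Visible at query point: d=90 e=90

Answer: 90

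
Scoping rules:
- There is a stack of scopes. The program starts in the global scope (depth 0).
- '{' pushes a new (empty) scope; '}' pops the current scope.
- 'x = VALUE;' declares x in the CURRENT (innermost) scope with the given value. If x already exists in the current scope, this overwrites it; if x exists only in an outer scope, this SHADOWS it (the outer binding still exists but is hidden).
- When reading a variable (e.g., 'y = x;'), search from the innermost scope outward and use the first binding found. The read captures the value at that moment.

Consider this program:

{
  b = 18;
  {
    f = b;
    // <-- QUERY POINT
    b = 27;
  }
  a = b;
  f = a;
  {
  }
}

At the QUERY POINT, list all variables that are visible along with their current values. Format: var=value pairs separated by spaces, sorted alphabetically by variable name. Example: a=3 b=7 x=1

Answer: b=18 f=18

Derivation:
Step 1: enter scope (depth=1)
Step 2: declare b=18 at depth 1
Step 3: enter scope (depth=2)
Step 4: declare f=(read b)=18 at depth 2
Visible at query point: b=18 f=18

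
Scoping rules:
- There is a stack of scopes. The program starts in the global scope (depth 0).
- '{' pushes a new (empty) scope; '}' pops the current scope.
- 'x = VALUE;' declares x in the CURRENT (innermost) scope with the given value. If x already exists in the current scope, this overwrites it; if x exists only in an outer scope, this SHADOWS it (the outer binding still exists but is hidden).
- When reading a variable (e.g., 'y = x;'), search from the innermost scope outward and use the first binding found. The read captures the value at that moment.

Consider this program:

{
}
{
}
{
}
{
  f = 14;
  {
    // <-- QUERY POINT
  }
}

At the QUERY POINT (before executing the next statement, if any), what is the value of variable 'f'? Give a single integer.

Step 1: enter scope (depth=1)
Step 2: exit scope (depth=0)
Step 3: enter scope (depth=1)
Step 4: exit scope (depth=0)
Step 5: enter scope (depth=1)
Step 6: exit scope (depth=0)
Step 7: enter scope (depth=1)
Step 8: declare f=14 at depth 1
Step 9: enter scope (depth=2)
Visible at query point: f=14

Answer: 14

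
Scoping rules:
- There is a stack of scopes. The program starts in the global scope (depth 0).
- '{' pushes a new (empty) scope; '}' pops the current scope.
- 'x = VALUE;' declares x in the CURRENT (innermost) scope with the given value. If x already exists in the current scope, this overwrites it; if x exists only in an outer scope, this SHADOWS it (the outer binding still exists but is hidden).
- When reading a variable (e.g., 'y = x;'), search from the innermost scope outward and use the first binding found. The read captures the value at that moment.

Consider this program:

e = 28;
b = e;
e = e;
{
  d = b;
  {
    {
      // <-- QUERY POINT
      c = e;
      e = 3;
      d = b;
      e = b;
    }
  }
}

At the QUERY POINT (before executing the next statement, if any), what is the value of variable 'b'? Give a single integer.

Answer: 28

Derivation:
Step 1: declare e=28 at depth 0
Step 2: declare b=(read e)=28 at depth 0
Step 3: declare e=(read e)=28 at depth 0
Step 4: enter scope (depth=1)
Step 5: declare d=(read b)=28 at depth 1
Step 6: enter scope (depth=2)
Step 7: enter scope (depth=3)
Visible at query point: b=28 d=28 e=28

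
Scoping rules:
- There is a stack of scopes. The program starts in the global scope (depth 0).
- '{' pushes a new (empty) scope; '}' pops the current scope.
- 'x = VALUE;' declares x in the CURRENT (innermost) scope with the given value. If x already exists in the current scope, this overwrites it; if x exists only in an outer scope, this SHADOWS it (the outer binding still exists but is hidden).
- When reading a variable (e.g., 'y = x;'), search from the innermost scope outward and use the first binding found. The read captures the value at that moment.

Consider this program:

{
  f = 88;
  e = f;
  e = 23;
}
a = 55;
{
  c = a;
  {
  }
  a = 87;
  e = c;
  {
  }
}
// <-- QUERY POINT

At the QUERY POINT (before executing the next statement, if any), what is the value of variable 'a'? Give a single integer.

Answer: 55

Derivation:
Step 1: enter scope (depth=1)
Step 2: declare f=88 at depth 1
Step 3: declare e=(read f)=88 at depth 1
Step 4: declare e=23 at depth 1
Step 5: exit scope (depth=0)
Step 6: declare a=55 at depth 0
Step 7: enter scope (depth=1)
Step 8: declare c=(read a)=55 at depth 1
Step 9: enter scope (depth=2)
Step 10: exit scope (depth=1)
Step 11: declare a=87 at depth 1
Step 12: declare e=(read c)=55 at depth 1
Step 13: enter scope (depth=2)
Step 14: exit scope (depth=1)
Step 15: exit scope (depth=0)
Visible at query point: a=55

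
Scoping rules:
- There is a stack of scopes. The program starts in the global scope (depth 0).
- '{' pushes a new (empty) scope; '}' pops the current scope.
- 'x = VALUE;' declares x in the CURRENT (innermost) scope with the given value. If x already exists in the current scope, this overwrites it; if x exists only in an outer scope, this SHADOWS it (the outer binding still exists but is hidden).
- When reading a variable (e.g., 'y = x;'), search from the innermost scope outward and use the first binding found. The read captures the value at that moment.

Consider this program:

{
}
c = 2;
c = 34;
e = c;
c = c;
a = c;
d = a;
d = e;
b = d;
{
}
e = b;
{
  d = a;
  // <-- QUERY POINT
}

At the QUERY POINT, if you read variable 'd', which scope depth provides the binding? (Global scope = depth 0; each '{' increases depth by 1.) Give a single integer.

Step 1: enter scope (depth=1)
Step 2: exit scope (depth=0)
Step 3: declare c=2 at depth 0
Step 4: declare c=34 at depth 0
Step 5: declare e=(read c)=34 at depth 0
Step 6: declare c=(read c)=34 at depth 0
Step 7: declare a=(read c)=34 at depth 0
Step 8: declare d=(read a)=34 at depth 0
Step 9: declare d=(read e)=34 at depth 0
Step 10: declare b=(read d)=34 at depth 0
Step 11: enter scope (depth=1)
Step 12: exit scope (depth=0)
Step 13: declare e=(read b)=34 at depth 0
Step 14: enter scope (depth=1)
Step 15: declare d=(read a)=34 at depth 1
Visible at query point: a=34 b=34 c=34 d=34 e=34

Answer: 1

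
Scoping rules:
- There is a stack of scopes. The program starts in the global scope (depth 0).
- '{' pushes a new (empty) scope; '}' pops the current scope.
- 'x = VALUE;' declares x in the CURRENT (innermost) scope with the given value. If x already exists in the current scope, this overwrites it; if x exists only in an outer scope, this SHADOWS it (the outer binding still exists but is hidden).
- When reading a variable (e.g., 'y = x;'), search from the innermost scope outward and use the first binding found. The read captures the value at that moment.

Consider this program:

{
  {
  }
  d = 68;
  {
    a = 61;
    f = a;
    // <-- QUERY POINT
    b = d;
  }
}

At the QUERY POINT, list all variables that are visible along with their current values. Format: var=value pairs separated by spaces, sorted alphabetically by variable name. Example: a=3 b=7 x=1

Answer: a=61 d=68 f=61

Derivation:
Step 1: enter scope (depth=1)
Step 2: enter scope (depth=2)
Step 3: exit scope (depth=1)
Step 4: declare d=68 at depth 1
Step 5: enter scope (depth=2)
Step 6: declare a=61 at depth 2
Step 7: declare f=(read a)=61 at depth 2
Visible at query point: a=61 d=68 f=61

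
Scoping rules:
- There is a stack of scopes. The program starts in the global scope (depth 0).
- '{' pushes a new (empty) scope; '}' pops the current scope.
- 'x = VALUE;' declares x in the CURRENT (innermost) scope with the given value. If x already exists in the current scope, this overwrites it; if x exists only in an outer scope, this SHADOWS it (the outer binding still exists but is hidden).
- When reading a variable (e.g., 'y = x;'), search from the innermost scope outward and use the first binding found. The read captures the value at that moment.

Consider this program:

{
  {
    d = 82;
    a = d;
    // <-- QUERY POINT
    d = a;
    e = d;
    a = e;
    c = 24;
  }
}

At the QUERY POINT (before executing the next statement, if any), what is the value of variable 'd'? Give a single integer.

Answer: 82

Derivation:
Step 1: enter scope (depth=1)
Step 2: enter scope (depth=2)
Step 3: declare d=82 at depth 2
Step 4: declare a=(read d)=82 at depth 2
Visible at query point: a=82 d=82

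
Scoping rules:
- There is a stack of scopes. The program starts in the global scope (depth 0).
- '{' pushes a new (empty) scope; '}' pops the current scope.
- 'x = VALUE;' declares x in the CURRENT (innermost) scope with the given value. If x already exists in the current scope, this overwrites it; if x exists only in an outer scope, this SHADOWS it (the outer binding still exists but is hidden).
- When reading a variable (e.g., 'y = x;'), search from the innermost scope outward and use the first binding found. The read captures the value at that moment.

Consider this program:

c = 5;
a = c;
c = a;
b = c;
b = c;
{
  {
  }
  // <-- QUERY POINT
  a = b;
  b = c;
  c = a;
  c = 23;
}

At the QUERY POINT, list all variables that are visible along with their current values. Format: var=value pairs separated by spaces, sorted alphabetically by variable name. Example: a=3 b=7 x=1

Answer: a=5 b=5 c=5

Derivation:
Step 1: declare c=5 at depth 0
Step 2: declare a=(read c)=5 at depth 0
Step 3: declare c=(read a)=5 at depth 0
Step 4: declare b=(read c)=5 at depth 0
Step 5: declare b=(read c)=5 at depth 0
Step 6: enter scope (depth=1)
Step 7: enter scope (depth=2)
Step 8: exit scope (depth=1)
Visible at query point: a=5 b=5 c=5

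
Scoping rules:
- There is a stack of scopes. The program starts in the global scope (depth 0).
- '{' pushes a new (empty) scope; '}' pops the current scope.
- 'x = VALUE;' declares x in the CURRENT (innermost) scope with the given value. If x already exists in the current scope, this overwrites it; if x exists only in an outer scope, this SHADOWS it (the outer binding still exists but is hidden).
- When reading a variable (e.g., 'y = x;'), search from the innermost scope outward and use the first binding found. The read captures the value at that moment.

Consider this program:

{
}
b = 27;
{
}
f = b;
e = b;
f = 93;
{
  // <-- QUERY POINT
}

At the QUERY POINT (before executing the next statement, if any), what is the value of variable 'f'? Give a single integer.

Answer: 93

Derivation:
Step 1: enter scope (depth=1)
Step 2: exit scope (depth=0)
Step 3: declare b=27 at depth 0
Step 4: enter scope (depth=1)
Step 5: exit scope (depth=0)
Step 6: declare f=(read b)=27 at depth 0
Step 7: declare e=(read b)=27 at depth 0
Step 8: declare f=93 at depth 0
Step 9: enter scope (depth=1)
Visible at query point: b=27 e=27 f=93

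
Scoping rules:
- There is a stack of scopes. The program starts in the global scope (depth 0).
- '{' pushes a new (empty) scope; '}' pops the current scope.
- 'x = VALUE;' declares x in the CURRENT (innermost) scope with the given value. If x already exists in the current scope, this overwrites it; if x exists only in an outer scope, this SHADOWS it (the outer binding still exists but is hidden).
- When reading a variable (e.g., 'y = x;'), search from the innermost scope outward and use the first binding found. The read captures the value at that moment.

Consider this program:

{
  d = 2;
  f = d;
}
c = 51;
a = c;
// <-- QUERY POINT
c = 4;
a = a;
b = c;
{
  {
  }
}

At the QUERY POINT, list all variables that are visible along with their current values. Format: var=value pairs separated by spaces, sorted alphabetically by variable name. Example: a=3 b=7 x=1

Step 1: enter scope (depth=1)
Step 2: declare d=2 at depth 1
Step 3: declare f=(read d)=2 at depth 1
Step 4: exit scope (depth=0)
Step 5: declare c=51 at depth 0
Step 6: declare a=(read c)=51 at depth 0
Visible at query point: a=51 c=51

Answer: a=51 c=51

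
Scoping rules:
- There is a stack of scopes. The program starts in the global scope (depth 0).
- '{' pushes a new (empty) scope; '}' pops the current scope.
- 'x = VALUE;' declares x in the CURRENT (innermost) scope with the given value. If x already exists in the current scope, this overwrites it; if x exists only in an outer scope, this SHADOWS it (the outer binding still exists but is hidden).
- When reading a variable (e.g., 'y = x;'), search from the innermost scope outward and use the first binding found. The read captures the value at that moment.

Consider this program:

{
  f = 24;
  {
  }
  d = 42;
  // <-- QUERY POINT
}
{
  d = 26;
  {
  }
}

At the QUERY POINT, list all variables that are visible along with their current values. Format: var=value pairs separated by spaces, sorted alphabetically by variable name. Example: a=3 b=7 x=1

Answer: d=42 f=24

Derivation:
Step 1: enter scope (depth=1)
Step 2: declare f=24 at depth 1
Step 3: enter scope (depth=2)
Step 4: exit scope (depth=1)
Step 5: declare d=42 at depth 1
Visible at query point: d=42 f=24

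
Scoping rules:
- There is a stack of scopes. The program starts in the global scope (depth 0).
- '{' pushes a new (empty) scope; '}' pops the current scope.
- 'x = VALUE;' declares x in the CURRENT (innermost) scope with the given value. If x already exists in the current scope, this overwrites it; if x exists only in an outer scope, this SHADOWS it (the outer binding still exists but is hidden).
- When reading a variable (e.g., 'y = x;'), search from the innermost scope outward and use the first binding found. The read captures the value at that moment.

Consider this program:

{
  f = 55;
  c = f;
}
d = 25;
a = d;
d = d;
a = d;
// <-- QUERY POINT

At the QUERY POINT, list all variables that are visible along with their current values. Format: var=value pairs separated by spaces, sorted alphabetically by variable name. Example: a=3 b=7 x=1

Answer: a=25 d=25

Derivation:
Step 1: enter scope (depth=1)
Step 2: declare f=55 at depth 1
Step 3: declare c=(read f)=55 at depth 1
Step 4: exit scope (depth=0)
Step 5: declare d=25 at depth 0
Step 6: declare a=(read d)=25 at depth 0
Step 7: declare d=(read d)=25 at depth 0
Step 8: declare a=(read d)=25 at depth 0
Visible at query point: a=25 d=25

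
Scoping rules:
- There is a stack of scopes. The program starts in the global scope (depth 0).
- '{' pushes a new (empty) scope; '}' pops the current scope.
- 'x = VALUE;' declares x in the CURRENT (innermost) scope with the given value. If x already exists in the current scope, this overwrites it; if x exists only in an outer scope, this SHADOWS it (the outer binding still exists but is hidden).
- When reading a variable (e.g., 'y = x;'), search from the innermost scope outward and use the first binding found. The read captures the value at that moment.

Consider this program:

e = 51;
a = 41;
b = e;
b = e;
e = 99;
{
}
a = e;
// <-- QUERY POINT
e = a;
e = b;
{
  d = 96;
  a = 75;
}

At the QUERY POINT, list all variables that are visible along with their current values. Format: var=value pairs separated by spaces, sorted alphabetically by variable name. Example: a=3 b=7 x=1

Answer: a=99 b=51 e=99

Derivation:
Step 1: declare e=51 at depth 0
Step 2: declare a=41 at depth 0
Step 3: declare b=(read e)=51 at depth 0
Step 4: declare b=(read e)=51 at depth 0
Step 5: declare e=99 at depth 0
Step 6: enter scope (depth=1)
Step 7: exit scope (depth=0)
Step 8: declare a=(read e)=99 at depth 0
Visible at query point: a=99 b=51 e=99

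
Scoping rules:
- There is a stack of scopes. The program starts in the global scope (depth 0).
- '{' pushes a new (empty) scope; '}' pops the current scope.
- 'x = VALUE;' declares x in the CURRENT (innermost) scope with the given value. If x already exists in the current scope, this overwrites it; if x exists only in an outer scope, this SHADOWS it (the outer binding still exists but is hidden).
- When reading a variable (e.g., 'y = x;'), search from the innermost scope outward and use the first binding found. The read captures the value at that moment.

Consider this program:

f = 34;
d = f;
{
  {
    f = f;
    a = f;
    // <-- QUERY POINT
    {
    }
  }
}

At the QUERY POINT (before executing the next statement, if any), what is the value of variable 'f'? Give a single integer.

Step 1: declare f=34 at depth 0
Step 2: declare d=(read f)=34 at depth 0
Step 3: enter scope (depth=1)
Step 4: enter scope (depth=2)
Step 5: declare f=(read f)=34 at depth 2
Step 6: declare a=(read f)=34 at depth 2
Visible at query point: a=34 d=34 f=34

Answer: 34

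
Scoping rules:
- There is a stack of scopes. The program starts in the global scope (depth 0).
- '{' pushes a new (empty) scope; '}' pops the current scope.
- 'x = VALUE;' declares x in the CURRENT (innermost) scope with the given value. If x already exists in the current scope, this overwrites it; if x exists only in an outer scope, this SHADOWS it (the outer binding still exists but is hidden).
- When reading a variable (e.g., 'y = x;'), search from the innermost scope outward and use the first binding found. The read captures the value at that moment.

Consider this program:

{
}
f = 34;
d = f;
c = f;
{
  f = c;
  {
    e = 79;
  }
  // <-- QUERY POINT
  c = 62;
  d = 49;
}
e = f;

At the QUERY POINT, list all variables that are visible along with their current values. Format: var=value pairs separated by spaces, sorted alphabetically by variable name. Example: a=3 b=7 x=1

Step 1: enter scope (depth=1)
Step 2: exit scope (depth=0)
Step 3: declare f=34 at depth 0
Step 4: declare d=(read f)=34 at depth 0
Step 5: declare c=(read f)=34 at depth 0
Step 6: enter scope (depth=1)
Step 7: declare f=(read c)=34 at depth 1
Step 8: enter scope (depth=2)
Step 9: declare e=79 at depth 2
Step 10: exit scope (depth=1)
Visible at query point: c=34 d=34 f=34

Answer: c=34 d=34 f=34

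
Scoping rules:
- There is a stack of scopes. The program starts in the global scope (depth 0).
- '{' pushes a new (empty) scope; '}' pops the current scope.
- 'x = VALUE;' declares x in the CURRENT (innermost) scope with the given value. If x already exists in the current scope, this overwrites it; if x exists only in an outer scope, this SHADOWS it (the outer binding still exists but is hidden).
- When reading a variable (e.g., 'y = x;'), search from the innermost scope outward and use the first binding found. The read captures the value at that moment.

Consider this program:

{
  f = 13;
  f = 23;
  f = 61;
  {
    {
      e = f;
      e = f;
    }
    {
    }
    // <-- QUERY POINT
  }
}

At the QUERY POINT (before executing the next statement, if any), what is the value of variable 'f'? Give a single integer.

Answer: 61

Derivation:
Step 1: enter scope (depth=1)
Step 2: declare f=13 at depth 1
Step 3: declare f=23 at depth 1
Step 4: declare f=61 at depth 1
Step 5: enter scope (depth=2)
Step 6: enter scope (depth=3)
Step 7: declare e=(read f)=61 at depth 3
Step 8: declare e=(read f)=61 at depth 3
Step 9: exit scope (depth=2)
Step 10: enter scope (depth=3)
Step 11: exit scope (depth=2)
Visible at query point: f=61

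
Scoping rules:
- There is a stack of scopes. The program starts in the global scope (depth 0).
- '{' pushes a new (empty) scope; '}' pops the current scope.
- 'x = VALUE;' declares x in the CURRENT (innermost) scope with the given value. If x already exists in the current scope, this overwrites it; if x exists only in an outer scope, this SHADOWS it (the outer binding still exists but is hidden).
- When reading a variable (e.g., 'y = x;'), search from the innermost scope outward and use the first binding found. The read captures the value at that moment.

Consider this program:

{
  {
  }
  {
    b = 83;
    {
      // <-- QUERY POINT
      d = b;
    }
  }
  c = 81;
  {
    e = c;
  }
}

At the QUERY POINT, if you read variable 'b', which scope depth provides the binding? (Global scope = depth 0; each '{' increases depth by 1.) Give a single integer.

Answer: 2

Derivation:
Step 1: enter scope (depth=1)
Step 2: enter scope (depth=2)
Step 3: exit scope (depth=1)
Step 4: enter scope (depth=2)
Step 5: declare b=83 at depth 2
Step 6: enter scope (depth=3)
Visible at query point: b=83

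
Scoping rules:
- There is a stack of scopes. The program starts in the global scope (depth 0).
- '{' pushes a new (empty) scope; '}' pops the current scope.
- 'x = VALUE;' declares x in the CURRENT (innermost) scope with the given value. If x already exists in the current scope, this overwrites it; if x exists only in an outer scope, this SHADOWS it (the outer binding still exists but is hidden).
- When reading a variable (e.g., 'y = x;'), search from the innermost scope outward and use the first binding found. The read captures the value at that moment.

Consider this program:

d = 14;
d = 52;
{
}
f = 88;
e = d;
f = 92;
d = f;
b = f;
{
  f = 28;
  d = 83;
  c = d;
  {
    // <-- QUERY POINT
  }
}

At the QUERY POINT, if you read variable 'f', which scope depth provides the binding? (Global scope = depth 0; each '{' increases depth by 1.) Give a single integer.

Answer: 1

Derivation:
Step 1: declare d=14 at depth 0
Step 2: declare d=52 at depth 0
Step 3: enter scope (depth=1)
Step 4: exit scope (depth=0)
Step 5: declare f=88 at depth 0
Step 6: declare e=(read d)=52 at depth 0
Step 7: declare f=92 at depth 0
Step 8: declare d=(read f)=92 at depth 0
Step 9: declare b=(read f)=92 at depth 0
Step 10: enter scope (depth=1)
Step 11: declare f=28 at depth 1
Step 12: declare d=83 at depth 1
Step 13: declare c=(read d)=83 at depth 1
Step 14: enter scope (depth=2)
Visible at query point: b=92 c=83 d=83 e=52 f=28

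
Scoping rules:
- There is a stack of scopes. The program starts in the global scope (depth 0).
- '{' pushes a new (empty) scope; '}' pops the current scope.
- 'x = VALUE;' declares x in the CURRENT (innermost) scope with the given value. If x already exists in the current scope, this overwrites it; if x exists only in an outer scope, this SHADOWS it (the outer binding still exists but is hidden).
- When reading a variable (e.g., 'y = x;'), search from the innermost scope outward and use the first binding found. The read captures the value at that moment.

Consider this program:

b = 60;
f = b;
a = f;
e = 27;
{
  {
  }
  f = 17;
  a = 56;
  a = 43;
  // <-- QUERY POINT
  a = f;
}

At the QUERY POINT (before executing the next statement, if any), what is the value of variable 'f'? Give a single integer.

Step 1: declare b=60 at depth 0
Step 2: declare f=(read b)=60 at depth 0
Step 3: declare a=(read f)=60 at depth 0
Step 4: declare e=27 at depth 0
Step 5: enter scope (depth=1)
Step 6: enter scope (depth=2)
Step 7: exit scope (depth=1)
Step 8: declare f=17 at depth 1
Step 9: declare a=56 at depth 1
Step 10: declare a=43 at depth 1
Visible at query point: a=43 b=60 e=27 f=17

Answer: 17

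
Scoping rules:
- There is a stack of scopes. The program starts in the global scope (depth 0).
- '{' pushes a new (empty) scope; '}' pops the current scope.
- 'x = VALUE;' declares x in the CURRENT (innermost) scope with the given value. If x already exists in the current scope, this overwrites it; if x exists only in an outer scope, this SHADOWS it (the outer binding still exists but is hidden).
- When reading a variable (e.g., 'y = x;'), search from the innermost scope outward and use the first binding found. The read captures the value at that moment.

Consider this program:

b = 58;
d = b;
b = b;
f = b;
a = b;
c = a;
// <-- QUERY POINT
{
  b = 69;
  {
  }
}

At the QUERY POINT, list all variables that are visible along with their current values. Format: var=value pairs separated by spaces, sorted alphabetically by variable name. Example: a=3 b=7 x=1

Answer: a=58 b=58 c=58 d=58 f=58

Derivation:
Step 1: declare b=58 at depth 0
Step 2: declare d=(read b)=58 at depth 0
Step 3: declare b=(read b)=58 at depth 0
Step 4: declare f=(read b)=58 at depth 0
Step 5: declare a=(read b)=58 at depth 0
Step 6: declare c=(read a)=58 at depth 0
Visible at query point: a=58 b=58 c=58 d=58 f=58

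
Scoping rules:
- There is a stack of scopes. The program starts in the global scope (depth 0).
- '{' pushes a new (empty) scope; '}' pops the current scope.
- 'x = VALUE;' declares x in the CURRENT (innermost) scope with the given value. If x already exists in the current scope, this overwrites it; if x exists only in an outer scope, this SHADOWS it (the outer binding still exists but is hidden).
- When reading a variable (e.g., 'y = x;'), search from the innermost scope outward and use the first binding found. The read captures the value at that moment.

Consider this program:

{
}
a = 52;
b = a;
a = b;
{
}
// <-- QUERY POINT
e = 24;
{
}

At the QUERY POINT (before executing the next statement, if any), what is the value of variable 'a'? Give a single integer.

Answer: 52

Derivation:
Step 1: enter scope (depth=1)
Step 2: exit scope (depth=0)
Step 3: declare a=52 at depth 0
Step 4: declare b=(read a)=52 at depth 0
Step 5: declare a=(read b)=52 at depth 0
Step 6: enter scope (depth=1)
Step 7: exit scope (depth=0)
Visible at query point: a=52 b=52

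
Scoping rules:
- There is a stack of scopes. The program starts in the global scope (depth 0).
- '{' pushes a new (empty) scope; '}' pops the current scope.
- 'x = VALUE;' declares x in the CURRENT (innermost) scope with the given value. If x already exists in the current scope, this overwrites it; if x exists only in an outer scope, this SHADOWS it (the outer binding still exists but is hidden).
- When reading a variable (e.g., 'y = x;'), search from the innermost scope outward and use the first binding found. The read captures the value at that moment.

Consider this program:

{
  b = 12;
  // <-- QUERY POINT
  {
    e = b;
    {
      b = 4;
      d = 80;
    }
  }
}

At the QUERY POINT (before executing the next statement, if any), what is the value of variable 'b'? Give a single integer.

Step 1: enter scope (depth=1)
Step 2: declare b=12 at depth 1
Visible at query point: b=12

Answer: 12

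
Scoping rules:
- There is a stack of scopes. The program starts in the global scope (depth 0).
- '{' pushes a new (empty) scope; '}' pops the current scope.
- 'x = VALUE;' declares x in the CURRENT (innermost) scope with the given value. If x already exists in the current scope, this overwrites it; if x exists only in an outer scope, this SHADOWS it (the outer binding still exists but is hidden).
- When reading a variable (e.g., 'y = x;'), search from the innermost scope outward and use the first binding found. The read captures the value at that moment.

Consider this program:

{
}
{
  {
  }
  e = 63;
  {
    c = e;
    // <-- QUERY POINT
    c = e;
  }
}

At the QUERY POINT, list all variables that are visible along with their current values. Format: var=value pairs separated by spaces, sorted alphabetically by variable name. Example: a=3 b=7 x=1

Step 1: enter scope (depth=1)
Step 2: exit scope (depth=0)
Step 3: enter scope (depth=1)
Step 4: enter scope (depth=2)
Step 5: exit scope (depth=1)
Step 6: declare e=63 at depth 1
Step 7: enter scope (depth=2)
Step 8: declare c=(read e)=63 at depth 2
Visible at query point: c=63 e=63

Answer: c=63 e=63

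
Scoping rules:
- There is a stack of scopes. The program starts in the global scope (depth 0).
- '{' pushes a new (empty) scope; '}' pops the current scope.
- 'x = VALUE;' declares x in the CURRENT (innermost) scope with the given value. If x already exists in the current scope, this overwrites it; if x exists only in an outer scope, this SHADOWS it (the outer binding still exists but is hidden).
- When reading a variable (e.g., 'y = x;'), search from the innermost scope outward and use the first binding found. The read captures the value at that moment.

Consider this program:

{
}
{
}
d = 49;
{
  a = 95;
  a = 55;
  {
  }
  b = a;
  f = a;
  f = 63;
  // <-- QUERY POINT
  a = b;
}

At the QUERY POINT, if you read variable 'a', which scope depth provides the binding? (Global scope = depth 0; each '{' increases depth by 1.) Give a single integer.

Answer: 1

Derivation:
Step 1: enter scope (depth=1)
Step 2: exit scope (depth=0)
Step 3: enter scope (depth=1)
Step 4: exit scope (depth=0)
Step 5: declare d=49 at depth 0
Step 6: enter scope (depth=1)
Step 7: declare a=95 at depth 1
Step 8: declare a=55 at depth 1
Step 9: enter scope (depth=2)
Step 10: exit scope (depth=1)
Step 11: declare b=(read a)=55 at depth 1
Step 12: declare f=(read a)=55 at depth 1
Step 13: declare f=63 at depth 1
Visible at query point: a=55 b=55 d=49 f=63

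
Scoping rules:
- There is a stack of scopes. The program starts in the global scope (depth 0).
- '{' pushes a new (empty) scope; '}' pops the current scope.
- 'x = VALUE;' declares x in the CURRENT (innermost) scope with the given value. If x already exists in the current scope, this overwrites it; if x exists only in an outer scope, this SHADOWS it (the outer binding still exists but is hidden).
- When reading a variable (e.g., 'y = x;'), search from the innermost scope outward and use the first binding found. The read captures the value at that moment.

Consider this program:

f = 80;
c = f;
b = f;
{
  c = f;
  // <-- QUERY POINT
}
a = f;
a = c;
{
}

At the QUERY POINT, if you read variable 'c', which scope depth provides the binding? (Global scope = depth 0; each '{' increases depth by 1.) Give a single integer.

Step 1: declare f=80 at depth 0
Step 2: declare c=(read f)=80 at depth 0
Step 3: declare b=(read f)=80 at depth 0
Step 4: enter scope (depth=1)
Step 5: declare c=(read f)=80 at depth 1
Visible at query point: b=80 c=80 f=80

Answer: 1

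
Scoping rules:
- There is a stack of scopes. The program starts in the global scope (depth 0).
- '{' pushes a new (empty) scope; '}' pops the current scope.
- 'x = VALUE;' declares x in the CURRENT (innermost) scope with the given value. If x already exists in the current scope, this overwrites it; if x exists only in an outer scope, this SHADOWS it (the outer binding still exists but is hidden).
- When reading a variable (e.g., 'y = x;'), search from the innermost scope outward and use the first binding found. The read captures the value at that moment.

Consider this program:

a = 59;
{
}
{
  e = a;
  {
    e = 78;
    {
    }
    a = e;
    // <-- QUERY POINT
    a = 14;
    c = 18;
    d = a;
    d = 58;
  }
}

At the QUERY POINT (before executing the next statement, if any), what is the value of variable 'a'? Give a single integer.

Step 1: declare a=59 at depth 0
Step 2: enter scope (depth=1)
Step 3: exit scope (depth=0)
Step 4: enter scope (depth=1)
Step 5: declare e=(read a)=59 at depth 1
Step 6: enter scope (depth=2)
Step 7: declare e=78 at depth 2
Step 8: enter scope (depth=3)
Step 9: exit scope (depth=2)
Step 10: declare a=(read e)=78 at depth 2
Visible at query point: a=78 e=78

Answer: 78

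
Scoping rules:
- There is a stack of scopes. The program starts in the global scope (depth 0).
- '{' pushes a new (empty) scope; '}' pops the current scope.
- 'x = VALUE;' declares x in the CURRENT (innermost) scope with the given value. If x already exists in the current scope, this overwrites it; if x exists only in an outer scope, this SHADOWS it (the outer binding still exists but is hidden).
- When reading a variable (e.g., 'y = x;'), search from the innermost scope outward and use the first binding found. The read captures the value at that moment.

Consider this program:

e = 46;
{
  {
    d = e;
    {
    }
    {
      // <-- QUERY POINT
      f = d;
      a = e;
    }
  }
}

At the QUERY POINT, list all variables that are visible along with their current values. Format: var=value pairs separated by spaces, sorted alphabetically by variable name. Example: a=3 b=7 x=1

Answer: d=46 e=46

Derivation:
Step 1: declare e=46 at depth 0
Step 2: enter scope (depth=1)
Step 3: enter scope (depth=2)
Step 4: declare d=(read e)=46 at depth 2
Step 5: enter scope (depth=3)
Step 6: exit scope (depth=2)
Step 7: enter scope (depth=3)
Visible at query point: d=46 e=46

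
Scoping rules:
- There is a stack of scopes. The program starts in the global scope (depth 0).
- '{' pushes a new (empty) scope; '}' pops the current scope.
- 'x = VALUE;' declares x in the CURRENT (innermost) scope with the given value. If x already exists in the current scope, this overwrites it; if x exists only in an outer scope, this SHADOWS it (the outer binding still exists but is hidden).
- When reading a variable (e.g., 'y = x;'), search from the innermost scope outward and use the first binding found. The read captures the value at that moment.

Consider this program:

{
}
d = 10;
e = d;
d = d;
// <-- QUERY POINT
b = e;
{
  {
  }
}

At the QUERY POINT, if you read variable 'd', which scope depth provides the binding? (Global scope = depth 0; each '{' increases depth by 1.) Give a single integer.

Step 1: enter scope (depth=1)
Step 2: exit scope (depth=0)
Step 3: declare d=10 at depth 0
Step 4: declare e=(read d)=10 at depth 0
Step 5: declare d=(read d)=10 at depth 0
Visible at query point: d=10 e=10

Answer: 0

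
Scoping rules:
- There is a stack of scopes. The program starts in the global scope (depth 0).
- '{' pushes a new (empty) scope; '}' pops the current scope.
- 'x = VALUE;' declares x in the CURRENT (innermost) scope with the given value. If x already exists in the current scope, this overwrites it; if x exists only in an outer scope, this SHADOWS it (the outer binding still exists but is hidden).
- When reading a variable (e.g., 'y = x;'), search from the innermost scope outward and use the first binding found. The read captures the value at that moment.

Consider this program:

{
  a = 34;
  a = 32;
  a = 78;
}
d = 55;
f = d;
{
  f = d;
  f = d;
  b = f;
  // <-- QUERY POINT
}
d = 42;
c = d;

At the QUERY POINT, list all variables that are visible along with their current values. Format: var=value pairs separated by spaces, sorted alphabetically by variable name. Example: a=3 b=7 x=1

Answer: b=55 d=55 f=55

Derivation:
Step 1: enter scope (depth=1)
Step 2: declare a=34 at depth 1
Step 3: declare a=32 at depth 1
Step 4: declare a=78 at depth 1
Step 5: exit scope (depth=0)
Step 6: declare d=55 at depth 0
Step 7: declare f=(read d)=55 at depth 0
Step 8: enter scope (depth=1)
Step 9: declare f=(read d)=55 at depth 1
Step 10: declare f=(read d)=55 at depth 1
Step 11: declare b=(read f)=55 at depth 1
Visible at query point: b=55 d=55 f=55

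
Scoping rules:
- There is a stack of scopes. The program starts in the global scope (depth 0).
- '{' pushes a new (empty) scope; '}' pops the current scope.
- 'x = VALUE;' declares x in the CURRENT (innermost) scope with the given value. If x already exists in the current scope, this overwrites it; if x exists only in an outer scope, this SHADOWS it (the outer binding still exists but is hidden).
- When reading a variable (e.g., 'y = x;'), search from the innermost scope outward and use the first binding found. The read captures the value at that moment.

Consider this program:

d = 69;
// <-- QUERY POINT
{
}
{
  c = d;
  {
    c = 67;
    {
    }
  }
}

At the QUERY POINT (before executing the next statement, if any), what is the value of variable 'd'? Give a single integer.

Step 1: declare d=69 at depth 0
Visible at query point: d=69

Answer: 69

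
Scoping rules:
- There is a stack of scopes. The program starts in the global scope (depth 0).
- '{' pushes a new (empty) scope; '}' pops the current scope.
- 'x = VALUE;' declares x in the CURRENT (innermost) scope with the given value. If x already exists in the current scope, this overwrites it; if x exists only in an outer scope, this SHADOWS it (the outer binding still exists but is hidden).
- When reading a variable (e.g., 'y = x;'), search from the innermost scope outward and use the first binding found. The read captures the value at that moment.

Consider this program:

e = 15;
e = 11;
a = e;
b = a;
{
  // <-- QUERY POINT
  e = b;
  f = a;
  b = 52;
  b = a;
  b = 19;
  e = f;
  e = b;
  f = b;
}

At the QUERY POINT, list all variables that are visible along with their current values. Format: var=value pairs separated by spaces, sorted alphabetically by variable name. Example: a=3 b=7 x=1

Step 1: declare e=15 at depth 0
Step 2: declare e=11 at depth 0
Step 3: declare a=(read e)=11 at depth 0
Step 4: declare b=(read a)=11 at depth 0
Step 5: enter scope (depth=1)
Visible at query point: a=11 b=11 e=11

Answer: a=11 b=11 e=11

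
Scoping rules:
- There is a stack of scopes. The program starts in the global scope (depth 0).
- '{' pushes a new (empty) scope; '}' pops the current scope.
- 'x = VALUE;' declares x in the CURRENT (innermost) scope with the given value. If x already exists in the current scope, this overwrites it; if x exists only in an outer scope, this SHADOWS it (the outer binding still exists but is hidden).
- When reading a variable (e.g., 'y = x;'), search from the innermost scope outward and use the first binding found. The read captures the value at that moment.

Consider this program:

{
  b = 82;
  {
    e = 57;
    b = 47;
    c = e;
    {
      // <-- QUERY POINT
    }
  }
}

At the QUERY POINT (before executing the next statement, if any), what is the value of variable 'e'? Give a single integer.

Step 1: enter scope (depth=1)
Step 2: declare b=82 at depth 1
Step 3: enter scope (depth=2)
Step 4: declare e=57 at depth 2
Step 5: declare b=47 at depth 2
Step 6: declare c=(read e)=57 at depth 2
Step 7: enter scope (depth=3)
Visible at query point: b=47 c=57 e=57

Answer: 57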